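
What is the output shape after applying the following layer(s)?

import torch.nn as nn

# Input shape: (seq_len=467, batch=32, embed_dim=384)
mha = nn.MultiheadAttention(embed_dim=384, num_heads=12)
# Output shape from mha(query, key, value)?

Input shape: (467, 32, 384)
Output shape: (467, 32, 384)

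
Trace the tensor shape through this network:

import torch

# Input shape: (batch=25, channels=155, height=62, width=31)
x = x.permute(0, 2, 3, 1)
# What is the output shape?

Input shape: (25, 155, 62, 31)
Output shape: (25, 62, 31, 155)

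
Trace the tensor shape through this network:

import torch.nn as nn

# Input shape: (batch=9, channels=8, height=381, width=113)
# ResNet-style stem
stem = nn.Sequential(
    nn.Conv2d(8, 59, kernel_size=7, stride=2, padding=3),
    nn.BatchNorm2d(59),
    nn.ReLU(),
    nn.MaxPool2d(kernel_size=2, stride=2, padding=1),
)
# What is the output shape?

Input shape: (9, 8, 381, 113)
  -> after Conv2d 7x7 stride=2: (9, 59, 191, 57)
Output shape: (9, 59, 96, 29)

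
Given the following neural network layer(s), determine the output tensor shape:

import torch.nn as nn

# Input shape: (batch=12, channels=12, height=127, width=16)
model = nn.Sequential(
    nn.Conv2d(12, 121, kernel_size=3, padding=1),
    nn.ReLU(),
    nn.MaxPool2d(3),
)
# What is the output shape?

Input shape: (12, 12, 127, 16)
  -> after Conv2d: (12, 121, 127, 16)
  -> after ReLU: (12, 121, 127, 16)
Output shape: (12, 121, 42, 5)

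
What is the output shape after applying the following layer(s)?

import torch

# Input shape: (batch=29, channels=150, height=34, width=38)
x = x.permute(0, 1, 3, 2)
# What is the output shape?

Input shape: (29, 150, 34, 38)
Output shape: (29, 150, 38, 34)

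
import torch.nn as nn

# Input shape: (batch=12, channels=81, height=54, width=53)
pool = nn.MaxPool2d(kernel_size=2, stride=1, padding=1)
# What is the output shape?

Input shape: (12, 81, 54, 53)
Output shape: (12, 81, 55, 54)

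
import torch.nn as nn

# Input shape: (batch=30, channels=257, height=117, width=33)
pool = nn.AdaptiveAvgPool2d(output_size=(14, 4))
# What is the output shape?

Input shape: (30, 257, 117, 33)
Output shape: (30, 257, 14, 4)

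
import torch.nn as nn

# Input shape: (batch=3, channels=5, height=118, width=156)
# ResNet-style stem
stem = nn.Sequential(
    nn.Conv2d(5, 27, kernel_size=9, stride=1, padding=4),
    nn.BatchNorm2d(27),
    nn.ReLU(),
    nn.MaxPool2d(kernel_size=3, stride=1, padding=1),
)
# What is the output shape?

Input shape: (3, 5, 118, 156)
  -> after Conv2d 9x9 stride=1: (3, 27, 118, 156)
Output shape: (3, 27, 118, 156)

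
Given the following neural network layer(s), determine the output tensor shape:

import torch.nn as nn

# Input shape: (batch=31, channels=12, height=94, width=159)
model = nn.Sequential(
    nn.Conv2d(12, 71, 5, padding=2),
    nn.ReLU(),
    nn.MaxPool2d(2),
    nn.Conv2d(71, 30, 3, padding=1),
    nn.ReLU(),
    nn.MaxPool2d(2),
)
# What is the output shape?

Input shape: (31, 12, 94, 159)
  -> after first Conv2d: (31, 71, 94, 159)
  -> after first MaxPool2d: (31, 71, 47, 79)
  -> after second Conv2d: (31, 30, 47, 79)
Output shape: (31, 30, 23, 39)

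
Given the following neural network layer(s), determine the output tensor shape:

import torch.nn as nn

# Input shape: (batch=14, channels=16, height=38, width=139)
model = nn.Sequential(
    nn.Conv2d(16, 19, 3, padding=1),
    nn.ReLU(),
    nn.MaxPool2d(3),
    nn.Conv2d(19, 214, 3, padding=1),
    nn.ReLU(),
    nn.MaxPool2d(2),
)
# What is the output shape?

Input shape: (14, 16, 38, 139)
  -> after first Conv2d: (14, 19, 38, 139)
  -> after first MaxPool2d: (14, 19, 12, 46)
  -> after second Conv2d: (14, 214, 12, 46)
Output shape: (14, 214, 6, 23)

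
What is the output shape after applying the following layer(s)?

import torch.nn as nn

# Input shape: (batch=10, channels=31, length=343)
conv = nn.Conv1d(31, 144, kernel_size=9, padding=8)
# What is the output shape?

Input shape: (10, 31, 343)
Output shape: (10, 144, 351)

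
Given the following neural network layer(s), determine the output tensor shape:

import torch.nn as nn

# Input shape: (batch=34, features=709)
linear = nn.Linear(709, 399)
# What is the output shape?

Input shape: (34, 709)
Output shape: (34, 399)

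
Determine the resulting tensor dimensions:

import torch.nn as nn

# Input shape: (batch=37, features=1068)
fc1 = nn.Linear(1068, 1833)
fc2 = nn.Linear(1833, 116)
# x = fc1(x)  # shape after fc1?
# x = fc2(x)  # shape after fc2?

Input shape: (37, 1068)
  -> after fc1: (37, 1833)
Output shape: (37, 116)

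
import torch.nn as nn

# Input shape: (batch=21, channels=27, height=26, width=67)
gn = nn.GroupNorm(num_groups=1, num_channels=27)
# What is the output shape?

Input shape: (21, 27, 26, 67)
Output shape: (21, 27, 26, 67)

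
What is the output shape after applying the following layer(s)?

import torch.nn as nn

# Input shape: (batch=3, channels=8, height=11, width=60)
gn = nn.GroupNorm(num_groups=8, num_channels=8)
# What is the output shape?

Input shape: (3, 8, 11, 60)
Output shape: (3, 8, 11, 60)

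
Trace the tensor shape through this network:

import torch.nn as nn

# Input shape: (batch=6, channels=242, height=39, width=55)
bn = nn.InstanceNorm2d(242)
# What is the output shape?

Input shape: (6, 242, 39, 55)
Output shape: (6, 242, 39, 55)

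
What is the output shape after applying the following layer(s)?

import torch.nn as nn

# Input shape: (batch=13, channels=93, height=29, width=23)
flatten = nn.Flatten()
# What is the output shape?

Input shape: (13, 93, 29, 23)
Output shape: (13, 62031)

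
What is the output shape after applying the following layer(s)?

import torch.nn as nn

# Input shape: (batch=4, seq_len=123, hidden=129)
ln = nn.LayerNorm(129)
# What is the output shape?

Input shape: (4, 123, 129)
Output shape: (4, 123, 129)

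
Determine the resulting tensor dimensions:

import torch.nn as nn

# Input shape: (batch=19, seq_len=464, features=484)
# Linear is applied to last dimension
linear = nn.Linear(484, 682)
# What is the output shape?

Input shape: (19, 464, 484)
Output shape: (19, 464, 682)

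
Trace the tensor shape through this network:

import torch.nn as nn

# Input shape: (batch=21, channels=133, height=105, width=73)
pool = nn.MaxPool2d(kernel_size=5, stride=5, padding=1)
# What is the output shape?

Input shape: (21, 133, 105, 73)
Output shape: (21, 133, 21, 15)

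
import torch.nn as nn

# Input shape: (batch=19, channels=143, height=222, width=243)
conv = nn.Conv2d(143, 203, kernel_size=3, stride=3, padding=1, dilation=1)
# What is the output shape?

Input shape: (19, 143, 222, 243)
Output shape: (19, 203, 74, 81)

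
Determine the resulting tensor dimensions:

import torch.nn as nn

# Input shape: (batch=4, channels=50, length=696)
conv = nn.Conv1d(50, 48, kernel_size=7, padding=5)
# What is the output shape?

Input shape: (4, 50, 696)
Output shape: (4, 48, 700)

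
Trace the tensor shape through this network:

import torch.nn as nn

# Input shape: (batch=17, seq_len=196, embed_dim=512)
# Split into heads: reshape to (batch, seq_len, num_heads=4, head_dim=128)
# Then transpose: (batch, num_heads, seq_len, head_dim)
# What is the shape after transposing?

Input shape: (17, 196, 512)
  -> after reshape: (17, 196, 4, 128)
Output shape: (17, 4, 196, 128)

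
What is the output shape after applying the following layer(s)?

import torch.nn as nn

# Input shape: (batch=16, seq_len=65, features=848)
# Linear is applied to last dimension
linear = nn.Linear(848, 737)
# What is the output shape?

Input shape: (16, 65, 848)
Output shape: (16, 65, 737)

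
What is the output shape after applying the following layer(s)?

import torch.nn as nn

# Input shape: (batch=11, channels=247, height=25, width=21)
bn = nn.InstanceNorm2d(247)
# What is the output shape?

Input shape: (11, 247, 25, 21)
Output shape: (11, 247, 25, 21)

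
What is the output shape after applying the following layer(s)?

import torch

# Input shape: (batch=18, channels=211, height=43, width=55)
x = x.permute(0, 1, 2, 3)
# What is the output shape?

Input shape: (18, 211, 43, 55)
Output shape: (18, 211, 43, 55)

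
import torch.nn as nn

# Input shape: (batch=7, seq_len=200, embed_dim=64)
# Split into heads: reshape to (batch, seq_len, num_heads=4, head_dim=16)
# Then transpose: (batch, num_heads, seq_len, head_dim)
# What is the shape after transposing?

Input shape: (7, 200, 64)
  -> after reshape: (7, 200, 4, 16)
Output shape: (7, 4, 200, 16)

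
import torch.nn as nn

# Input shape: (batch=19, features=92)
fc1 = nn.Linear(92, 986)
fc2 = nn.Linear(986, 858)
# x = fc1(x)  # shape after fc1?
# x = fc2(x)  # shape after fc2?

Input shape: (19, 92)
  -> after fc1: (19, 986)
Output shape: (19, 858)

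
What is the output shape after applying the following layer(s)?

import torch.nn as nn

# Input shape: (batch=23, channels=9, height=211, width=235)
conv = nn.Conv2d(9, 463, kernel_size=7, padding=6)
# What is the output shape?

Input shape: (23, 9, 211, 235)
Output shape: (23, 463, 217, 241)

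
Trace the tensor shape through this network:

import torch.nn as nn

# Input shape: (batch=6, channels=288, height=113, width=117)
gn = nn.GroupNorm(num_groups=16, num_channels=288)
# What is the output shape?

Input shape: (6, 288, 113, 117)
Output shape: (6, 288, 113, 117)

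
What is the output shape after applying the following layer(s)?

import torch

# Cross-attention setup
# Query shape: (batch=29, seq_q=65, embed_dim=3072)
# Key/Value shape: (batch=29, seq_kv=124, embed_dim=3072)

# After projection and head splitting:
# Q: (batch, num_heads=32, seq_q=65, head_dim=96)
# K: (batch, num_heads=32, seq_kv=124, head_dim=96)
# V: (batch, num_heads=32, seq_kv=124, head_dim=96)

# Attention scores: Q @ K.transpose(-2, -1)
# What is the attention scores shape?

Input shape: (29, 65, 3072)
Output shape: (29, 32, 65, 124)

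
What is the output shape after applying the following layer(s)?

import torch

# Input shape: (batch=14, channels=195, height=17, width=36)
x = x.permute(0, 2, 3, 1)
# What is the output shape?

Input shape: (14, 195, 17, 36)
Output shape: (14, 17, 36, 195)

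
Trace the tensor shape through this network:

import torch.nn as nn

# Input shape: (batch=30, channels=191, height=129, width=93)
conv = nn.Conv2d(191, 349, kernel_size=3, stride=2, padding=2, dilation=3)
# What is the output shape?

Input shape: (30, 191, 129, 93)
Output shape: (30, 349, 64, 46)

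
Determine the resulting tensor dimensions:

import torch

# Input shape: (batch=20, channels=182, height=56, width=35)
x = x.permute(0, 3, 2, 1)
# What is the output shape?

Input shape: (20, 182, 56, 35)
Output shape: (20, 35, 56, 182)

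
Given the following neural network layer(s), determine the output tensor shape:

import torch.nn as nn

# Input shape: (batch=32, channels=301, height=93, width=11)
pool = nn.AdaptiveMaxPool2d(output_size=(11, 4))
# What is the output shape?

Input shape: (32, 301, 93, 11)
Output shape: (32, 301, 11, 4)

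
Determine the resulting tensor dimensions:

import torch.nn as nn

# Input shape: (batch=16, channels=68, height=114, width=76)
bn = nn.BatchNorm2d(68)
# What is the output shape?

Input shape: (16, 68, 114, 76)
Output shape: (16, 68, 114, 76)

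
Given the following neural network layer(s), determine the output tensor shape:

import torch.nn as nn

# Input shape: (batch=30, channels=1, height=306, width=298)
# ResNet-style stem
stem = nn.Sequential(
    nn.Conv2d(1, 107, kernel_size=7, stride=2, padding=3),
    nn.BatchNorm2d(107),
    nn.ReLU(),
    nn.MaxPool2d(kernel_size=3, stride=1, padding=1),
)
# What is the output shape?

Input shape: (30, 1, 306, 298)
  -> after Conv2d 7x7 stride=2: (30, 107, 153, 149)
Output shape: (30, 107, 153, 149)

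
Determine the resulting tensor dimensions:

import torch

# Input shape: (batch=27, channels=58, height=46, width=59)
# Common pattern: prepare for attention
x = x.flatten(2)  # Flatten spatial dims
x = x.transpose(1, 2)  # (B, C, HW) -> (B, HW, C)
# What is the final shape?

Input shape: (27, 58, 46, 59)
  -> after flatten(2): (27, 58, 2714)
Output shape: (27, 2714, 58)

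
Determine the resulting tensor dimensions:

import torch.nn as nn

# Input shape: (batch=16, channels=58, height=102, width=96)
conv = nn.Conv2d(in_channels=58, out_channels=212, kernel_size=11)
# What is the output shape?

Input shape: (16, 58, 102, 96)
Output shape: (16, 212, 92, 86)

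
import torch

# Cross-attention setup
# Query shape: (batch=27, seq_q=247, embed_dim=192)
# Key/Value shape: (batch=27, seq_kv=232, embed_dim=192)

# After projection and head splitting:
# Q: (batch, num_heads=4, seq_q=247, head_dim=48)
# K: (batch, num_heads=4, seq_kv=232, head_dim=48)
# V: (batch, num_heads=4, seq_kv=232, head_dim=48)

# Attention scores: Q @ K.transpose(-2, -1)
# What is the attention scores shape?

Input shape: (27, 247, 192)
Output shape: (27, 4, 247, 232)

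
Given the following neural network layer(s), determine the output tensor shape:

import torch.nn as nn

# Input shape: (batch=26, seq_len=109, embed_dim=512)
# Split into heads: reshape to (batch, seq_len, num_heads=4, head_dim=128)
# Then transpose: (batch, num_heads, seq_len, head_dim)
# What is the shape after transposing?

Input shape: (26, 109, 512)
  -> after reshape: (26, 109, 4, 128)
Output shape: (26, 4, 109, 128)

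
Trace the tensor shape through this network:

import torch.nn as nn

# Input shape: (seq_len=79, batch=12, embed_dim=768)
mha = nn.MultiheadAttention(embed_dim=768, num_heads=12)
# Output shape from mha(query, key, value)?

Input shape: (79, 12, 768)
Output shape: (79, 12, 768)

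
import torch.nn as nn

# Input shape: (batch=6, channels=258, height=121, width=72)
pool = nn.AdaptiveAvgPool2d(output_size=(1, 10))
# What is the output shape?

Input shape: (6, 258, 121, 72)
Output shape: (6, 258, 1, 10)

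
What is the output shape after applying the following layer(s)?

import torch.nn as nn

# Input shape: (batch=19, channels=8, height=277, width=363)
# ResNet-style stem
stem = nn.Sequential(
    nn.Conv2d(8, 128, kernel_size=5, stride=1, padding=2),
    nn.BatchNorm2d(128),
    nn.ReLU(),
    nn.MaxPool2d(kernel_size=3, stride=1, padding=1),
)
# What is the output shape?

Input shape: (19, 8, 277, 363)
  -> after Conv2d 5x5 stride=1: (19, 128, 277, 363)
Output shape: (19, 128, 277, 363)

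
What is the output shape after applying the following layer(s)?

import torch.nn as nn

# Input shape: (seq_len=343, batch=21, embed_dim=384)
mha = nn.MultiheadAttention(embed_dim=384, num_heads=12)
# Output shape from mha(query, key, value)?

Input shape: (343, 21, 384)
Output shape: (343, 21, 384)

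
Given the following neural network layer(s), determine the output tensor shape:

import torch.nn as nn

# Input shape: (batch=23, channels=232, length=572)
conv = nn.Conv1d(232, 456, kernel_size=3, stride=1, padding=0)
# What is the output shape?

Input shape: (23, 232, 572)
Output shape: (23, 456, 570)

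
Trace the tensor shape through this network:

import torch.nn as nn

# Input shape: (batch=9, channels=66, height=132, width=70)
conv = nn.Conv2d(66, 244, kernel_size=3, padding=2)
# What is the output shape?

Input shape: (9, 66, 132, 70)
Output shape: (9, 244, 134, 72)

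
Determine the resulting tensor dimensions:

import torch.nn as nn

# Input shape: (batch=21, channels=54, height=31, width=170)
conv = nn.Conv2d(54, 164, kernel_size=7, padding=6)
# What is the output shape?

Input shape: (21, 54, 31, 170)
Output shape: (21, 164, 37, 176)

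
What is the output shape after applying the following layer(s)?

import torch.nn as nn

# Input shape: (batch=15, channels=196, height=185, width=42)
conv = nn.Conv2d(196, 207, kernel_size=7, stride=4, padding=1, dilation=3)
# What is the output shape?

Input shape: (15, 196, 185, 42)
Output shape: (15, 207, 43, 7)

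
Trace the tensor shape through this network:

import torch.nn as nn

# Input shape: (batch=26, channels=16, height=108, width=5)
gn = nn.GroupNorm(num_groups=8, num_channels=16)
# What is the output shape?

Input shape: (26, 16, 108, 5)
Output shape: (26, 16, 108, 5)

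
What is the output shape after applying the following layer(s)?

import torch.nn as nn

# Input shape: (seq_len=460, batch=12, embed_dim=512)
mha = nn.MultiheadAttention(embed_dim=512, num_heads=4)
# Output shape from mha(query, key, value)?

Input shape: (460, 12, 512)
Output shape: (460, 12, 512)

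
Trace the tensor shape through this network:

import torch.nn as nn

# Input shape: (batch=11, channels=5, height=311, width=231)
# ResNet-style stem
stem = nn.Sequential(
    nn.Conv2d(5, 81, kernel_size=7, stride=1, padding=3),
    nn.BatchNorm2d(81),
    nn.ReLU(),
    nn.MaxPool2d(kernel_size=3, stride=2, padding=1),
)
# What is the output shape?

Input shape: (11, 5, 311, 231)
  -> after Conv2d 7x7 stride=1: (11, 81, 311, 231)
Output shape: (11, 81, 156, 116)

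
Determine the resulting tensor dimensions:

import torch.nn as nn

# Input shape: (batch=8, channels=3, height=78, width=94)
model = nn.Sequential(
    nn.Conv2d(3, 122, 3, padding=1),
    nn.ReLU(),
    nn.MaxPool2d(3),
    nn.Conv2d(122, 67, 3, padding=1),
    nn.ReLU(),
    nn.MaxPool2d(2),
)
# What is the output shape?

Input shape: (8, 3, 78, 94)
  -> after first Conv2d: (8, 122, 78, 94)
  -> after first MaxPool2d: (8, 122, 26, 31)
  -> after second Conv2d: (8, 67, 26, 31)
Output shape: (8, 67, 13, 15)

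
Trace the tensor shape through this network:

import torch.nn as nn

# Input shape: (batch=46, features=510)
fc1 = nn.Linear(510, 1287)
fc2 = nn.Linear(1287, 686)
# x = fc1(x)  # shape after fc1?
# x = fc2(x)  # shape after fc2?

Input shape: (46, 510)
  -> after fc1: (46, 1287)
Output shape: (46, 686)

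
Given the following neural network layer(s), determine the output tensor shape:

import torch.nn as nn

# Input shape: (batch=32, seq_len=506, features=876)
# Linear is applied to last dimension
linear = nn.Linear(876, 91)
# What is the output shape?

Input shape: (32, 506, 876)
Output shape: (32, 506, 91)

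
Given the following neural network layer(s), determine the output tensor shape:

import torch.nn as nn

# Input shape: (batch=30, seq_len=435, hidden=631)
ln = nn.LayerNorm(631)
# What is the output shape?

Input shape: (30, 435, 631)
Output shape: (30, 435, 631)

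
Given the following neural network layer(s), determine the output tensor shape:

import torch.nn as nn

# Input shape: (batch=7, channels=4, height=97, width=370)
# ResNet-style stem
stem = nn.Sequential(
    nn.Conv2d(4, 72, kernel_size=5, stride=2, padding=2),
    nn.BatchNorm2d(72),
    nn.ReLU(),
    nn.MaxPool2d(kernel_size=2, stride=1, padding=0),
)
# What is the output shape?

Input shape: (7, 4, 97, 370)
  -> after Conv2d 5x5 stride=2: (7, 72, 49, 185)
Output shape: (7, 72, 48, 184)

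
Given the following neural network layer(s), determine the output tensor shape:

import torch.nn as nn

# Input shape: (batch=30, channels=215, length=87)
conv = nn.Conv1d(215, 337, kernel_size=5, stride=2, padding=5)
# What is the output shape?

Input shape: (30, 215, 87)
Output shape: (30, 337, 47)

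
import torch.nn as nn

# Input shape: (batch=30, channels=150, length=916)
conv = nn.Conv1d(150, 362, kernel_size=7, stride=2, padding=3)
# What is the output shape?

Input shape: (30, 150, 916)
Output shape: (30, 362, 458)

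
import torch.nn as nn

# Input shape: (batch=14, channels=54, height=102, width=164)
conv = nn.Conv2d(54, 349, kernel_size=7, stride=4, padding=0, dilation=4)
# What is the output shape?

Input shape: (14, 54, 102, 164)
Output shape: (14, 349, 20, 35)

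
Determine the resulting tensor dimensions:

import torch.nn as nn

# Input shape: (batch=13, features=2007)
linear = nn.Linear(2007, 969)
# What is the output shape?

Input shape: (13, 2007)
Output shape: (13, 969)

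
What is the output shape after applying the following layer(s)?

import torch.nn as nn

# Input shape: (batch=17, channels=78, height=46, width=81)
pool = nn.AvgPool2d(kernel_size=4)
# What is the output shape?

Input shape: (17, 78, 46, 81)
Output shape: (17, 78, 11, 20)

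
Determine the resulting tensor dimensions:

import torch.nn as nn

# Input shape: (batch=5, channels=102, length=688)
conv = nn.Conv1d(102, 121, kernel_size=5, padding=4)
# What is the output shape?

Input shape: (5, 102, 688)
Output shape: (5, 121, 692)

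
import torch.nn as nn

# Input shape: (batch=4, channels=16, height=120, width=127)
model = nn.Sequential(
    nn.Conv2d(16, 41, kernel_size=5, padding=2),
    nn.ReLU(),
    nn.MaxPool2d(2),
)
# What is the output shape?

Input shape: (4, 16, 120, 127)
  -> after Conv2d: (4, 41, 120, 127)
  -> after ReLU: (4, 41, 120, 127)
Output shape: (4, 41, 60, 63)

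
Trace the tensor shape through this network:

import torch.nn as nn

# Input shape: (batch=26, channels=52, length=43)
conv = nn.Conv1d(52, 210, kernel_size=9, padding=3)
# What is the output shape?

Input shape: (26, 52, 43)
Output shape: (26, 210, 41)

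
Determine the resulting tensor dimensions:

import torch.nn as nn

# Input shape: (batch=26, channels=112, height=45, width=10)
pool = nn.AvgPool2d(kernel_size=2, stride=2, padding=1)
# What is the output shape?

Input shape: (26, 112, 45, 10)
Output shape: (26, 112, 23, 6)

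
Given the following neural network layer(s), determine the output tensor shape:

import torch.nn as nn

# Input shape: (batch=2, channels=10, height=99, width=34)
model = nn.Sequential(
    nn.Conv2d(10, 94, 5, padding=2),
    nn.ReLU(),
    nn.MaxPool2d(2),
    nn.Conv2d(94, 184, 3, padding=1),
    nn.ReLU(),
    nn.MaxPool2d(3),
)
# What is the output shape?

Input shape: (2, 10, 99, 34)
  -> after first Conv2d: (2, 94, 99, 34)
  -> after first MaxPool2d: (2, 94, 49, 17)
  -> after second Conv2d: (2, 184, 49, 17)
Output shape: (2, 184, 16, 5)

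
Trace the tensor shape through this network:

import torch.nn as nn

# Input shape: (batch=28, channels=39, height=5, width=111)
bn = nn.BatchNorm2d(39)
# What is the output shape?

Input shape: (28, 39, 5, 111)
Output shape: (28, 39, 5, 111)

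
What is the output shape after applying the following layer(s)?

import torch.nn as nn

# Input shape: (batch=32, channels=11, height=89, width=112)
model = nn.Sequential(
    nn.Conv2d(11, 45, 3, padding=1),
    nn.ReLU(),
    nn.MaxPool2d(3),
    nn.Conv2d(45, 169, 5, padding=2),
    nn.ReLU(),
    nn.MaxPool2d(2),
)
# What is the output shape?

Input shape: (32, 11, 89, 112)
  -> after first Conv2d: (32, 45, 89, 112)
  -> after first MaxPool2d: (32, 45, 29, 37)
  -> after second Conv2d: (32, 169, 29, 37)
Output shape: (32, 169, 14, 18)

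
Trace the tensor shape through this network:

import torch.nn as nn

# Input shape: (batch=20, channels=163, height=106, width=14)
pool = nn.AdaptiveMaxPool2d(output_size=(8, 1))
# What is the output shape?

Input shape: (20, 163, 106, 14)
Output shape: (20, 163, 8, 1)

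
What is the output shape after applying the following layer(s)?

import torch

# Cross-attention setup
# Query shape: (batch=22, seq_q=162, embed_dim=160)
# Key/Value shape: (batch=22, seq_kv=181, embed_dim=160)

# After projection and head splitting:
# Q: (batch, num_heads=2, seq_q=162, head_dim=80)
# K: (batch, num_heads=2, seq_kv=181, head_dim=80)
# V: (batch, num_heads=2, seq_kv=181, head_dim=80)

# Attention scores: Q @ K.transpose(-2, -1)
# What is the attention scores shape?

Input shape: (22, 162, 160)
Output shape: (22, 2, 162, 181)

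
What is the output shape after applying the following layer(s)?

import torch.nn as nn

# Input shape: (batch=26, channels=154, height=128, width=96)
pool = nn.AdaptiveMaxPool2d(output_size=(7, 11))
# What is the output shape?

Input shape: (26, 154, 128, 96)
Output shape: (26, 154, 7, 11)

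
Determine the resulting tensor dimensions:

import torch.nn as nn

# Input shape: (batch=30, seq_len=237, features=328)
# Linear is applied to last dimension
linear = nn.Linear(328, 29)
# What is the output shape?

Input shape: (30, 237, 328)
Output shape: (30, 237, 29)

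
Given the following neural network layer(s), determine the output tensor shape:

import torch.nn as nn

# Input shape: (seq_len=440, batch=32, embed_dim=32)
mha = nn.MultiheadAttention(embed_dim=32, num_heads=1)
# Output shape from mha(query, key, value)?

Input shape: (440, 32, 32)
Output shape: (440, 32, 32)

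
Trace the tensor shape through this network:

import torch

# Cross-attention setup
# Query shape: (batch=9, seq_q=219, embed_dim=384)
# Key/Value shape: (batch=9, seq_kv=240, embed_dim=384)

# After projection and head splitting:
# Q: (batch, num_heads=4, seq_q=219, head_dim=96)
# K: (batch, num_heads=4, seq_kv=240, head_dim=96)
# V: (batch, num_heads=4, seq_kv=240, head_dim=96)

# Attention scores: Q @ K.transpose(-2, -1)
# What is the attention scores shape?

Input shape: (9, 219, 384)
Output shape: (9, 4, 219, 240)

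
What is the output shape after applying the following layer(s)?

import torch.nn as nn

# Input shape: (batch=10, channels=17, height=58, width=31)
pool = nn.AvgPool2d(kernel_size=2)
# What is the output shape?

Input shape: (10, 17, 58, 31)
Output shape: (10, 17, 29, 15)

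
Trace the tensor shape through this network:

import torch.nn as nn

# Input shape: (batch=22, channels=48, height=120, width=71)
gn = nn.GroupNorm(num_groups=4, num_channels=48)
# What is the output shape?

Input shape: (22, 48, 120, 71)
Output shape: (22, 48, 120, 71)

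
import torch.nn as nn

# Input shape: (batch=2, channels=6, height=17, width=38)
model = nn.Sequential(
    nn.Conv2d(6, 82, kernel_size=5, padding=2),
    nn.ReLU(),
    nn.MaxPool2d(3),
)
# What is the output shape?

Input shape: (2, 6, 17, 38)
  -> after Conv2d: (2, 82, 17, 38)
  -> after ReLU: (2, 82, 17, 38)
Output shape: (2, 82, 5, 12)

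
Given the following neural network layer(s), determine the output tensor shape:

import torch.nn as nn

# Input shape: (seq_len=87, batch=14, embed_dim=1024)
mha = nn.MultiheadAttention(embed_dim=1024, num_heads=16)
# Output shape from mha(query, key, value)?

Input shape: (87, 14, 1024)
Output shape: (87, 14, 1024)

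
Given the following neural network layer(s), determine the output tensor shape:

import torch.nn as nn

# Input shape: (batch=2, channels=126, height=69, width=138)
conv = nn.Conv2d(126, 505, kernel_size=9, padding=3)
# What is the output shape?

Input shape: (2, 126, 69, 138)
Output shape: (2, 505, 67, 136)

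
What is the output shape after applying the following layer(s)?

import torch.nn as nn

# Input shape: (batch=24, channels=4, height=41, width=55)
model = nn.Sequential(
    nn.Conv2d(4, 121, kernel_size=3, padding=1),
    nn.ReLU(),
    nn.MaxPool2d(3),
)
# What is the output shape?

Input shape: (24, 4, 41, 55)
  -> after Conv2d: (24, 121, 41, 55)
  -> after ReLU: (24, 121, 41, 55)
Output shape: (24, 121, 13, 18)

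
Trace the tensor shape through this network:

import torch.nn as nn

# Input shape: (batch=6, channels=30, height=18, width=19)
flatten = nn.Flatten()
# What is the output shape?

Input shape: (6, 30, 18, 19)
Output shape: (6, 10260)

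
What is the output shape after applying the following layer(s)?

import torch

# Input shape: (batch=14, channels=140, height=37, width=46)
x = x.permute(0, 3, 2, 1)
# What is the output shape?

Input shape: (14, 140, 37, 46)
Output shape: (14, 46, 37, 140)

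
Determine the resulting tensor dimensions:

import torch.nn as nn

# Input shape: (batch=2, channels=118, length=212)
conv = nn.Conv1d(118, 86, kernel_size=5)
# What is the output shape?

Input shape: (2, 118, 212)
Output shape: (2, 86, 208)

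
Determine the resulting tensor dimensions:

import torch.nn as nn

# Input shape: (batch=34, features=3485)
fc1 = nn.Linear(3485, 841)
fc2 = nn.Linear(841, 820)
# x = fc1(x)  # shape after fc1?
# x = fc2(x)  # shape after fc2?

Input shape: (34, 3485)
  -> after fc1: (34, 841)
Output shape: (34, 820)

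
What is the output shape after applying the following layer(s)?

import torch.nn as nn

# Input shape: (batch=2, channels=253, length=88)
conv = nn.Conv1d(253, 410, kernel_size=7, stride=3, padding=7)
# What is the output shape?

Input shape: (2, 253, 88)
Output shape: (2, 410, 32)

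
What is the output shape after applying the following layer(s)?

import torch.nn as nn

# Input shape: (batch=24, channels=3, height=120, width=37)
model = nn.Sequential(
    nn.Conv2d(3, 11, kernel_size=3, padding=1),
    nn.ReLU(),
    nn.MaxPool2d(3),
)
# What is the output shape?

Input shape: (24, 3, 120, 37)
  -> after Conv2d: (24, 11, 120, 37)
  -> after ReLU: (24, 11, 120, 37)
Output shape: (24, 11, 40, 12)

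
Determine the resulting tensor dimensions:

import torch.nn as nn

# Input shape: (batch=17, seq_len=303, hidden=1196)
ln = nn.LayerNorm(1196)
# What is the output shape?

Input shape: (17, 303, 1196)
Output shape: (17, 303, 1196)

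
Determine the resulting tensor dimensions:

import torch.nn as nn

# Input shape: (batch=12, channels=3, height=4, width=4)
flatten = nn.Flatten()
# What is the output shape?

Input shape: (12, 3, 4, 4)
Output shape: (12, 48)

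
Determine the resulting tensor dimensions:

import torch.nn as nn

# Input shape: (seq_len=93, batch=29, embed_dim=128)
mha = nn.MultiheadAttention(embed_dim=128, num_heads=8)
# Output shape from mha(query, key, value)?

Input shape: (93, 29, 128)
Output shape: (93, 29, 128)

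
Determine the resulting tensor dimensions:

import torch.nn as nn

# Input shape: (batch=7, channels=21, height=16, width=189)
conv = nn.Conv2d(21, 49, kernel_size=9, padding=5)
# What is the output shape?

Input shape: (7, 21, 16, 189)
Output shape: (7, 49, 18, 191)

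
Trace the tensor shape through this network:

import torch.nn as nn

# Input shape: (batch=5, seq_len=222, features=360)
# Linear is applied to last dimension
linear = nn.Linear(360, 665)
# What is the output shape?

Input shape: (5, 222, 360)
Output shape: (5, 222, 665)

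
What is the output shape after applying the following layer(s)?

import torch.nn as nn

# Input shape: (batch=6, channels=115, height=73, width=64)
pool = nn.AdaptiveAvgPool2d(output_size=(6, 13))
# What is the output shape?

Input shape: (6, 115, 73, 64)
Output shape: (6, 115, 6, 13)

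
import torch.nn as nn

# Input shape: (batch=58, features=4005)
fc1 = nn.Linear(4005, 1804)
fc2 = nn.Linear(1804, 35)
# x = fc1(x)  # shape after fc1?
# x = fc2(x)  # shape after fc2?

Input shape: (58, 4005)
  -> after fc1: (58, 1804)
Output shape: (58, 35)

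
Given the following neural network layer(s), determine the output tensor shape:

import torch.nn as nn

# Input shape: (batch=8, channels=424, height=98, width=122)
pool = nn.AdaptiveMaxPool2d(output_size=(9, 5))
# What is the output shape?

Input shape: (8, 424, 98, 122)
Output shape: (8, 424, 9, 5)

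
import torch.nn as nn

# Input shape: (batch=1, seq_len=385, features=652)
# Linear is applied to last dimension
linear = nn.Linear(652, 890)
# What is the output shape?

Input shape: (1, 385, 652)
Output shape: (1, 385, 890)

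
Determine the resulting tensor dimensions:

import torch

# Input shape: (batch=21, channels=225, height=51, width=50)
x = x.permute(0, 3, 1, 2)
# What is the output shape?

Input shape: (21, 225, 51, 50)
Output shape: (21, 50, 225, 51)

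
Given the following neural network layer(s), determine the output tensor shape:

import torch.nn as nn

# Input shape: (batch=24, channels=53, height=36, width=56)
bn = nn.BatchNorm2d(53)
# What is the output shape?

Input shape: (24, 53, 36, 56)
Output shape: (24, 53, 36, 56)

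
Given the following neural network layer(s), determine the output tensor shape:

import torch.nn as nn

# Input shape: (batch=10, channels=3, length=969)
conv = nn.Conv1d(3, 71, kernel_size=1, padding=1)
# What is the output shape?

Input shape: (10, 3, 969)
Output shape: (10, 71, 971)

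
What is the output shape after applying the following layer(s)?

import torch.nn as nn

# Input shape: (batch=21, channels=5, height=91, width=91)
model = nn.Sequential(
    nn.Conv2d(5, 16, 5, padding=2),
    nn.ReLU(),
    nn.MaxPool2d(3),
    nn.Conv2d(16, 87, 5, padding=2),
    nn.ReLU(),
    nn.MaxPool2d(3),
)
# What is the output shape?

Input shape: (21, 5, 91, 91)
  -> after first Conv2d: (21, 16, 91, 91)
  -> after first MaxPool2d: (21, 16, 30, 30)
  -> after second Conv2d: (21, 87, 30, 30)
Output shape: (21, 87, 10, 10)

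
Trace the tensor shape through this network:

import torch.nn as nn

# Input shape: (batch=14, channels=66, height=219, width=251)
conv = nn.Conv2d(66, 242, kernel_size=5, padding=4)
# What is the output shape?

Input shape: (14, 66, 219, 251)
Output shape: (14, 242, 223, 255)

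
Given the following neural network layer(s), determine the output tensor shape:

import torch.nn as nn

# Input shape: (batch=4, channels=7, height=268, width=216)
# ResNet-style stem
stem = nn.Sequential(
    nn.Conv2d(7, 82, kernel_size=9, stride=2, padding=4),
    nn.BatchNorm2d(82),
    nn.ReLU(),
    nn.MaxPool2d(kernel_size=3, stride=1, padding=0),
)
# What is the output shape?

Input shape: (4, 7, 268, 216)
  -> after Conv2d 9x9 stride=2: (4, 82, 134, 108)
Output shape: (4, 82, 132, 106)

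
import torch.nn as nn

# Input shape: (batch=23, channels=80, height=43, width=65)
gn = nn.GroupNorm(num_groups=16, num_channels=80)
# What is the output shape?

Input shape: (23, 80, 43, 65)
Output shape: (23, 80, 43, 65)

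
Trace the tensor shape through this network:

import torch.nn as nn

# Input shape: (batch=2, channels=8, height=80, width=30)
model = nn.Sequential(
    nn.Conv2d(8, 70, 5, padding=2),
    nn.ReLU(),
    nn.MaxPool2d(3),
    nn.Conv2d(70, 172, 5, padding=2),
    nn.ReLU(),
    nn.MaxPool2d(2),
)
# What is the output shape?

Input shape: (2, 8, 80, 30)
  -> after first Conv2d: (2, 70, 80, 30)
  -> after first MaxPool2d: (2, 70, 26, 10)
  -> after second Conv2d: (2, 172, 26, 10)
Output shape: (2, 172, 13, 5)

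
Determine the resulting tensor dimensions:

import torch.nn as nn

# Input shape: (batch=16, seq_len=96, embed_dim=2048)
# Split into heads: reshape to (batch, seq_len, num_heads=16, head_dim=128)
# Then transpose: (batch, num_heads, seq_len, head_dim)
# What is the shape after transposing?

Input shape: (16, 96, 2048)
  -> after reshape: (16, 96, 16, 128)
Output shape: (16, 16, 96, 128)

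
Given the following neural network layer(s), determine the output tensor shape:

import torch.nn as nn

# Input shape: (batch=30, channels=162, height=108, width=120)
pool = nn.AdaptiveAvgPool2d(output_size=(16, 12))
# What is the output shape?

Input shape: (30, 162, 108, 120)
Output shape: (30, 162, 16, 12)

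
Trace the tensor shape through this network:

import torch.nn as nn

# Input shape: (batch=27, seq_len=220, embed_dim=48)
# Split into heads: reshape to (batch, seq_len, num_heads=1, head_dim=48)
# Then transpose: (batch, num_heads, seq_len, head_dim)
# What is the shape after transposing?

Input shape: (27, 220, 48)
  -> after reshape: (27, 220, 1, 48)
Output shape: (27, 1, 220, 48)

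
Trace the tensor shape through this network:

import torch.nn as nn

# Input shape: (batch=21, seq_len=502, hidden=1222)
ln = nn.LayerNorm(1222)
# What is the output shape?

Input shape: (21, 502, 1222)
Output shape: (21, 502, 1222)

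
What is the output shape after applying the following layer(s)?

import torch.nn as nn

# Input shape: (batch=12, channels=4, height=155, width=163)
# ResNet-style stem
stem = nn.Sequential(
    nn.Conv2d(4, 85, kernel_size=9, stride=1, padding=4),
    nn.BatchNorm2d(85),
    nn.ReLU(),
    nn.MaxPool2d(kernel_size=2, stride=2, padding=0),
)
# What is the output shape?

Input shape: (12, 4, 155, 163)
  -> after Conv2d 9x9 stride=1: (12, 85, 155, 163)
Output shape: (12, 85, 77, 81)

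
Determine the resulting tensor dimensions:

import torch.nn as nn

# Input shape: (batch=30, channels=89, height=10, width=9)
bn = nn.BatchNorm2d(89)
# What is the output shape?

Input shape: (30, 89, 10, 9)
Output shape: (30, 89, 10, 9)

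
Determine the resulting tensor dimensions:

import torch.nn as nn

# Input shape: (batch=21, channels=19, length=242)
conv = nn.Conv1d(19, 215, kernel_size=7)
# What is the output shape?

Input shape: (21, 19, 242)
Output shape: (21, 215, 236)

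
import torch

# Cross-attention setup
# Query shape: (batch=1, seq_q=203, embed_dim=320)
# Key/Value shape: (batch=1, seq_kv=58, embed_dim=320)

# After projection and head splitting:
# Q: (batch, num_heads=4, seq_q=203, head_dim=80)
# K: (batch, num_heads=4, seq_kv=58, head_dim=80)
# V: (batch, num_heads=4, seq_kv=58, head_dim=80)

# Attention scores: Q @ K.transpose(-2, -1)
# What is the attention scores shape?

Input shape: (1, 203, 320)
Output shape: (1, 4, 203, 58)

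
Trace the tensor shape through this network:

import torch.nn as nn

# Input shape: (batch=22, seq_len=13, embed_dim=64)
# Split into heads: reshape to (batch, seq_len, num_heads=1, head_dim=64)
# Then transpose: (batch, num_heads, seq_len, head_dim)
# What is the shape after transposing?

Input shape: (22, 13, 64)
  -> after reshape: (22, 13, 1, 64)
Output shape: (22, 1, 13, 64)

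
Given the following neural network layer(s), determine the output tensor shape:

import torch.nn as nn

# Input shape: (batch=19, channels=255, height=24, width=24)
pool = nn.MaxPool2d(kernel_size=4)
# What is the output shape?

Input shape: (19, 255, 24, 24)
Output shape: (19, 255, 6, 6)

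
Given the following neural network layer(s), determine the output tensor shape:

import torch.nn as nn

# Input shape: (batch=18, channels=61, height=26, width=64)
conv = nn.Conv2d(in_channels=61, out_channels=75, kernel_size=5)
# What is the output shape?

Input shape: (18, 61, 26, 64)
Output shape: (18, 75, 22, 60)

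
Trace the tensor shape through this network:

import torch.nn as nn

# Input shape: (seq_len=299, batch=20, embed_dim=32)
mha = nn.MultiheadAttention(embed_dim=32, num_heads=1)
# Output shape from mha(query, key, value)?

Input shape: (299, 20, 32)
Output shape: (299, 20, 32)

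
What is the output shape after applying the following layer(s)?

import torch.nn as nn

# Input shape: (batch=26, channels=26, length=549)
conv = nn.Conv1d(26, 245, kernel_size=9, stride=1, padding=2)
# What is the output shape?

Input shape: (26, 26, 549)
Output shape: (26, 245, 545)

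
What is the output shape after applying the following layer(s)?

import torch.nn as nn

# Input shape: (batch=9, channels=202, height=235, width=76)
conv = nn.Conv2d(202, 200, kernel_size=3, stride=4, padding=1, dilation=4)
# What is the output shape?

Input shape: (9, 202, 235, 76)
Output shape: (9, 200, 58, 18)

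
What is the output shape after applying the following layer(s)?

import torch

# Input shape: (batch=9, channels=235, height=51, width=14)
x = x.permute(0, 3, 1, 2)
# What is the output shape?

Input shape: (9, 235, 51, 14)
Output shape: (9, 14, 235, 51)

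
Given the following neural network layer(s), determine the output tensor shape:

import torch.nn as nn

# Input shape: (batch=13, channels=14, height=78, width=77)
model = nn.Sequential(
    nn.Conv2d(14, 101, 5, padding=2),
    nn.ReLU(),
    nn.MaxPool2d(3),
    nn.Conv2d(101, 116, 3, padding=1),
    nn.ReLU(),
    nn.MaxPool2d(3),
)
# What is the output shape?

Input shape: (13, 14, 78, 77)
  -> after first Conv2d: (13, 101, 78, 77)
  -> after first MaxPool2d: (13, 101, 26, 25)
  -> after second Conv2d: (13, 116, 26, 25)
Output shape: (13, 116, 8, 8)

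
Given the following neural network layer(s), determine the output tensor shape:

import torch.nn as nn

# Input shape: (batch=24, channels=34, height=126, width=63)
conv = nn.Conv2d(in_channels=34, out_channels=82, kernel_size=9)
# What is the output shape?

Input shape: (24, 34, 126, 63)
Output shape: (24, 82, 118, 55)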